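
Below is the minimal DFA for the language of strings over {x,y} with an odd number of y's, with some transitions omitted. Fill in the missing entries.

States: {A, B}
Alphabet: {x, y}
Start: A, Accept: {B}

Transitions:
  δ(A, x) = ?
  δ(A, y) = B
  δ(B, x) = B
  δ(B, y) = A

From the language and accept set, identify what each state tracks — A: even number of y's so far; B: odd number of y's so far.
Each missing δ(q, a) is the state matching the new tracked value after reading a.
δ(A, x) = A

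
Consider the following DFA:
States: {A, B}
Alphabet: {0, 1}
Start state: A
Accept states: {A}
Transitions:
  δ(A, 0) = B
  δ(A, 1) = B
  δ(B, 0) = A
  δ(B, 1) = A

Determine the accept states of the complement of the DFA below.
Complement accept states = All states \ Original accept states
= {A, B} \ {A}
{B}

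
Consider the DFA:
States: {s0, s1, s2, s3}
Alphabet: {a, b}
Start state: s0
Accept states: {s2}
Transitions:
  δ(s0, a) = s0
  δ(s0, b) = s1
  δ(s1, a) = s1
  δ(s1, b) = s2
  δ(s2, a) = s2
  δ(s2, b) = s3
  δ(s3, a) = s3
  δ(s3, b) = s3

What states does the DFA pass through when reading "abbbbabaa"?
read 'a': s0 → s0
  read 'b': s0 → s1
  read 'b': s1 → s2
  read 'b': s2 → s3
  read 'b': s3 → s3
  read 'a': s3 → s3
  read 'b': s3 → s3
  read 'a': s3 → s3
  read 'a': s3 → s3
s0 -> s0 -> s1 -> s2 -> s3 -> s3 -> s3 -> s3 -> s3 -> s3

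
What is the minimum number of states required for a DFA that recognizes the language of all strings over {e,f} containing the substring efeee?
By Myhill–Nerode, count the distinguishable equivalence classes: 6 classes — one per longest suffix of the input that is a prefix of 'efeee' (lengths 0 through 4), plus an absorbing 'already seen efeee' class.
6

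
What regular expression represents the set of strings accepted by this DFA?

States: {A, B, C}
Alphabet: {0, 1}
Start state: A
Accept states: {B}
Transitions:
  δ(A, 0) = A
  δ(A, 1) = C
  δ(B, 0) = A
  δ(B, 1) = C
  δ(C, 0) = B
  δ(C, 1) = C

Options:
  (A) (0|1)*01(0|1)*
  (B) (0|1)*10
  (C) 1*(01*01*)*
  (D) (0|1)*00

Check each option against the DFA on short strings; one disagreement eliminates an option:
  (A) (0|1)*01(0|1)*: on '01' the DFA goes A → A → C and rejects (C ∉ Accept), but the regex matches it → eliminate
  (B) (0|1)*10: agrees with the DFA on every string of length ≤ 6
  (C) 1*(01*01*)*: on ε the DFA stays in A and rejects (A ∉ Accept), but the regex matches it → eliminate
  (D) (0|1)*00: on '00' the DFA goes A → A → A and rejects (A ∉ Accept), but the regex matches it → eliminate
Only (B) is consistent with the DFA.
(B) (0|1)*10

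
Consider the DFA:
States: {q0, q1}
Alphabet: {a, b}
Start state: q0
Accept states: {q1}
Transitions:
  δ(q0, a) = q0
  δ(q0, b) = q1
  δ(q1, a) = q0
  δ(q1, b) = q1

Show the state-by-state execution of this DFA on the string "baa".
read 'b': q0 → q1
  read 'a': q1 → q0
  read 'a': q0 → q0
q0 -> q1 -> q0 -> q0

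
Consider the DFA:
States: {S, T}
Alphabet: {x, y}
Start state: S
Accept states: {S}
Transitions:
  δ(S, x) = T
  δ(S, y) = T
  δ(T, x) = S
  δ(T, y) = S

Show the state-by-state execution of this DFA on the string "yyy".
read 'y': S → T
  read 'y': T → S
  read 'y': S → T
S -> T -> S -> T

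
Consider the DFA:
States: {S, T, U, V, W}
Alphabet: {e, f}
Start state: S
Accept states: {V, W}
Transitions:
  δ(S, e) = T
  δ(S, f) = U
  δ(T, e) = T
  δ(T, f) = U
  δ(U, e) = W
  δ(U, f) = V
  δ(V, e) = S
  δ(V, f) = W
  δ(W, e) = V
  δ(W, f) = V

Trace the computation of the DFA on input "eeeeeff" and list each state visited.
read 'e': S → T
  read 'e': T → T
  read 'e': T → T
  read 'e': T → T
  read 'e': T → T
  read 'f': T → U
  read 'f': U → V
S -> T -> T -> T -> T -> T -> U -> V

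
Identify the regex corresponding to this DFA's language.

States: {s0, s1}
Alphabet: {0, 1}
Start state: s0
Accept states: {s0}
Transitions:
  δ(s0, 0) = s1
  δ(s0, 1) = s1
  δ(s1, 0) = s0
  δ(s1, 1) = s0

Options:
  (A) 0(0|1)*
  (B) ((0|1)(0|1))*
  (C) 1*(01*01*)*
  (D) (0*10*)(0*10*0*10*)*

Check each option against the DFA on short strings; one disagreement eliminates an option:
  (A) 0(0|1)*: on ε the DFA stays in s0 and accepts (s0 ∈ Accept), but the regex does not match it → eliminate
  (B) ((0|1)(0|1))*: agrees with the DFA on every string of length ≤ 6
  (C) 1*(01*01*)*: on '1' the DFA goes s0 → s1 and rejects (s1 ∉ Accept), but the regex matches it → eliminate
  (D) (0*10*)(0*10*0*10*)*: on ε the DFA stays in s0 and accepts (s0 ∈ Accept), but the regex does not match it → eliminate
Only (B) is consistent with the DFA.
(B) ((0|1)(0|1))*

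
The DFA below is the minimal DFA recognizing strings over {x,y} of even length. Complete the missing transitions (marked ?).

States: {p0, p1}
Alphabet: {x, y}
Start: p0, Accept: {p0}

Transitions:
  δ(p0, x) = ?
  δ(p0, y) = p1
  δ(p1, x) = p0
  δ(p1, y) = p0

From the language and accept set, identify what each state tracks — p0: even length so far; p1: odd length so far.
Each missing δ(q, a) is the state matching the new tracked value after reading a.
δ(p0, x) = p1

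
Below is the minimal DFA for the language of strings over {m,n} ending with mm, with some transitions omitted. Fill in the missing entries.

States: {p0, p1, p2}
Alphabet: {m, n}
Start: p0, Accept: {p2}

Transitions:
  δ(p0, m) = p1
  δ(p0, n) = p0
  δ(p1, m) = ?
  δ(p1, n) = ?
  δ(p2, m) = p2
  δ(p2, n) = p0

From the language and accept set, identify what each state tracks — p0: last symbol not m; p1: one trailing m; p2: two trailing m's.
Each missing δ(q, a) is the state matching the new tracked value after reading a.
δ(p1, m) = p2; δ(p1, n) = p0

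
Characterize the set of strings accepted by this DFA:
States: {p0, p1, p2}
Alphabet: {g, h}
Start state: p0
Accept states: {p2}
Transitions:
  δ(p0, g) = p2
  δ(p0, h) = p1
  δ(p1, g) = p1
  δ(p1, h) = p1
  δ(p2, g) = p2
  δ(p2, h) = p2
Testing a few strings:
  'gg' → accept
  'g' → accept
  'ggh' → accept
  'hg' → reject
State roles: p0=no input read; p1=started with h (dead); p2=started with g
All strings over {g,h} starting with g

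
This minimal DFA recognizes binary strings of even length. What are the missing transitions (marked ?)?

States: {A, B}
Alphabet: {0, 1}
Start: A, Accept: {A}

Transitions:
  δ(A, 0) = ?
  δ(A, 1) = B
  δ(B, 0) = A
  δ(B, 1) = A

From the language and accept set, identify what each state tracks — A: even length so far; B: odd length so far.
Each missing δ(q, a) is the state matching the new tracked value after reading a.
δ(A, 0) = B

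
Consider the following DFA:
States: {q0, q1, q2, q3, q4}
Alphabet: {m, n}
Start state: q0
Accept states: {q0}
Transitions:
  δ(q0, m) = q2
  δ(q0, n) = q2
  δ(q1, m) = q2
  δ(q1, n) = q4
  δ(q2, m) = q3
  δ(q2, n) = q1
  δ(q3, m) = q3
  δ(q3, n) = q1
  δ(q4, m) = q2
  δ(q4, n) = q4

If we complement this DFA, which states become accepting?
Complement accept states = All states \ Original accept states
= {q0, q1, q2, q3, q4} \ {q0}
{q1, q2, q3, q4}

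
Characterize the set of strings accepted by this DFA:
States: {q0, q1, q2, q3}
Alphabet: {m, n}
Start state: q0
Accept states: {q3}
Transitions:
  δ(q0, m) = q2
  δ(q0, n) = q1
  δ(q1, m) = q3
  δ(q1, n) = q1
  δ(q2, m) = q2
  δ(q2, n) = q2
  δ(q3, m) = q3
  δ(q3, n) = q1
Testing a few strings:
  'mm' → reject
  'nm' → accept
  'nmnn' → reject
  'nnm' → accept
State roles: q0=no input read; q1=started with n, last symbol n; q2=started with m (dead); q3=started with n, last symbol m
All strings over {m,n} that start with n and end with m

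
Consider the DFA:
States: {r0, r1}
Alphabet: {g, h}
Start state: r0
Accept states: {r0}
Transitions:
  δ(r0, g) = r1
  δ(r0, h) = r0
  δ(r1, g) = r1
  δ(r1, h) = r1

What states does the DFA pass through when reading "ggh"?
read 'g': r0 → r1
  read 'g': r1 → r1
  read 'h': r1 → r1
r0 -> r1 -> r1 -> r1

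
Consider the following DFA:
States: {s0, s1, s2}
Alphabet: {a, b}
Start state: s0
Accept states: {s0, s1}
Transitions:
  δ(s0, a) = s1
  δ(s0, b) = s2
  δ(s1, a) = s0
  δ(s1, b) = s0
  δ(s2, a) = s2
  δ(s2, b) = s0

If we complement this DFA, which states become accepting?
Complement accept states = All states \ Original accept states
= {s0, s1, s2} \ {s0, s1}
{s2}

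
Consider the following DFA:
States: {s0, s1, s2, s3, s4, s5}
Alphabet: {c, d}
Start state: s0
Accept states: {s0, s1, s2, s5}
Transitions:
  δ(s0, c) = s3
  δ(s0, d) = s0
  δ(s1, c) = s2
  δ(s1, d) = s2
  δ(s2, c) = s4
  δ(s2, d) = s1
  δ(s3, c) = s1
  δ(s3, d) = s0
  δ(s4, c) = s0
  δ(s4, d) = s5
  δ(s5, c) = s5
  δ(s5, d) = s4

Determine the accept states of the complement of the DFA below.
Complement accept states = All states \ Original accept states
= {s0, s1, s2, s3, s4, s5} \ {s0, s1, s2, s5}
{s3, s4}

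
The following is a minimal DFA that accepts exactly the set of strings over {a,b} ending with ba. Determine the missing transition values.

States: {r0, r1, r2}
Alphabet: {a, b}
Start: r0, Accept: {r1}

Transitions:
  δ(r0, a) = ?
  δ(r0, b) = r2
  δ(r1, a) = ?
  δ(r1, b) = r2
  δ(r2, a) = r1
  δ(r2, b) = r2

From the language and accept set, identify what each state tracks — r0: no suffix match; r1: suffix is ba; r2: one trailing b.
Each missing δ(q, a) is the state matching the new tracked value after reading a.
δ(r0, a) = r0; δ(r1, a) = r0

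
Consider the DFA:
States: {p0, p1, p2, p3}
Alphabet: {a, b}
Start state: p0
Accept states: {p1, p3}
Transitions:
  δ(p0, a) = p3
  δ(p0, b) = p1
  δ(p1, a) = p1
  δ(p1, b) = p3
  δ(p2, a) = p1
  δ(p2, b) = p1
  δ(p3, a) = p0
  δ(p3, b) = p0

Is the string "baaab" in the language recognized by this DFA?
Processing string "baaab":
  p0 --b--> p1
  p1 --a--> p1
  p1 --a--> p1
  p1 --a--> p1
  p1 --b--> p3
Final state: p3
Accept states: {p1, p3}
Yes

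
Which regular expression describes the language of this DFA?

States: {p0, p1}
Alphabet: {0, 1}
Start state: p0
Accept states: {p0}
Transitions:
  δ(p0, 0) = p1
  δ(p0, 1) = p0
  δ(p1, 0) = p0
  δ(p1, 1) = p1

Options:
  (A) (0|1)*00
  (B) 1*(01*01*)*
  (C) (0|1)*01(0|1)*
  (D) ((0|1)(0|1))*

Check each option against the DFA on short strings; one disagreement eliminates an option:
  (A) (0|1)*00: on ε the DFA stays in p0 and accepts (p0 ∈ Accept), but the regex does not match it → eliminate
  (B) 1*(01*01*)*: agrees with the DFA on every string of length ≤ 6
  (C) (0|1)*01(0|1)*: on ε the DFA stays in p0 and accepts (p0 ∈ Accept), but the regex does not match it → eliminate
  (D) ((0|1)(0|1))*: on '1' the DFA goes p0 → p0 and accepts (p0 ∈ Accept), but the regex does not match it → eliminate
Only (B) is consistent with the DFA.
(B) 1*(01*01*)*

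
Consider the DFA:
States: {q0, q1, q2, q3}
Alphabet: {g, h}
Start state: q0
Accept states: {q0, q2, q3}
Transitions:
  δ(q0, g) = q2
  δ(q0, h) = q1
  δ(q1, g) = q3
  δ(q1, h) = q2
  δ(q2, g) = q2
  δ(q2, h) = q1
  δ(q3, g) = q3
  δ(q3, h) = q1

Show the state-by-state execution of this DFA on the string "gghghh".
read 'g': q0 → q2
  read 'g': q2 → q2
  read 'h': q2 → q1
  read 'g': q1 → q3
  read 'h': q3 → q1
  read 'h': q1 → q2
q0 -> q2 -> q2 -> q1 -> q3 -> q1 -> q2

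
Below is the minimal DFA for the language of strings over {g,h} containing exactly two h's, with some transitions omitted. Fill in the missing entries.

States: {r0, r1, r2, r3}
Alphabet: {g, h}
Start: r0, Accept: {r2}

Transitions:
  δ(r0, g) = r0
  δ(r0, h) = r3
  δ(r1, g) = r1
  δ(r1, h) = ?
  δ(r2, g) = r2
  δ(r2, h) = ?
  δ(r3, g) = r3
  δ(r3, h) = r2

From the language and accept set, identify what each state tracks — r0: zero h's; r1: ≥ three h's (dead); r2: two h's; r3: one h.
Each missing δ(q, a) is the state matching the new tracked value after reading a.
δ(r1, h) = r1; δ(r2, h) = r1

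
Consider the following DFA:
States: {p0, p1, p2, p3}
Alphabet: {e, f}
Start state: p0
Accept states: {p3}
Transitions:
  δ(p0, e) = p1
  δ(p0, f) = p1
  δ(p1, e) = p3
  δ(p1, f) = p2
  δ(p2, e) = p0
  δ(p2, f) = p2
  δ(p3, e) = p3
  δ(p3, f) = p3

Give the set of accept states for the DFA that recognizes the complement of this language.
Complement accept states = All states \ Original accept states
= {p0, p1, p2, p3} \ {p3}
{p0, p1, p2}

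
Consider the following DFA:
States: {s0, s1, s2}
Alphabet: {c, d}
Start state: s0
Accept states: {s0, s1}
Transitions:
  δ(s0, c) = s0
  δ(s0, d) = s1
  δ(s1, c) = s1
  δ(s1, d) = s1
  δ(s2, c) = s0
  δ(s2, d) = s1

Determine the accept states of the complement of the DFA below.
Complement accept states = All states \ Original accept states
= {s0, s1, s2} \ {s0, s1}
{s2}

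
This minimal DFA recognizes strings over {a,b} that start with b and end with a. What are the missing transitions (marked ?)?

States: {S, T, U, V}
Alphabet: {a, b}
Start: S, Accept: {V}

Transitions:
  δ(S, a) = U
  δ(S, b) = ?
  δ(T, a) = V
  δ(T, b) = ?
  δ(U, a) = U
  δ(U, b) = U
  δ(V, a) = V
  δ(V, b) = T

From the language and accept set, identify what each state tracks — S: no input read; T: started with b, last symbol b; U: started with a (dead); V: started with b, last symbol a.
Each missing δ(q, a) is the state matching the new tracked value after reading a.
δ(S, b) = T; δ(T, b) = T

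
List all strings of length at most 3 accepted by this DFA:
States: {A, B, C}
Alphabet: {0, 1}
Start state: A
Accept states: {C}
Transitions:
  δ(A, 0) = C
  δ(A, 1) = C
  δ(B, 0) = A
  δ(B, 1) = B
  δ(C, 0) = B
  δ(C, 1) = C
0, 1, 01, 11, 011, 111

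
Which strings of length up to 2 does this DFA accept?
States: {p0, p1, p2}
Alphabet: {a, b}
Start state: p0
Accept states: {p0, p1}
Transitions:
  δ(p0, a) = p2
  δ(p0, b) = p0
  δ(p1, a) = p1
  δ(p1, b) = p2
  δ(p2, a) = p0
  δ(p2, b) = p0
ε, b, aa, ab, bb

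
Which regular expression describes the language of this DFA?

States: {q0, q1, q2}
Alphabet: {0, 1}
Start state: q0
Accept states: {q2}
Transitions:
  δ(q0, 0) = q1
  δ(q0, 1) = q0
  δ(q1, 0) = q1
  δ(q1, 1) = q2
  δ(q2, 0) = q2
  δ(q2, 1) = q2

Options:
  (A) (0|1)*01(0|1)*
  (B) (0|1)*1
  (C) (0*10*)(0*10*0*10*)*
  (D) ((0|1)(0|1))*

Check each option against the DFA on short strings; one disagreement eliminates an option:
  (A) (0|1)*01(0|1)*: agrees with the DFA on every string of length ≤ 6
  (B) (0|1)*1: on '1' the DFA goes q0 → q0 and rejects (q0 ∉ Accept), but the regex matches it → eliminate
  (C) (0*10*)(0*10*0*10*)*: on '1' the DFA goes q0 → q0 and rejects (q0 ∉ Accept), but the regex matches it → eliminate
  (D) ((0|1)(0|1))*: on ε the DFA stays in q0 and rejects (q0 ∉ Accept), but the regex matches it → eliminate
Only (A) is consistent with the DFA.
(A) (0|1)*01(0|1)*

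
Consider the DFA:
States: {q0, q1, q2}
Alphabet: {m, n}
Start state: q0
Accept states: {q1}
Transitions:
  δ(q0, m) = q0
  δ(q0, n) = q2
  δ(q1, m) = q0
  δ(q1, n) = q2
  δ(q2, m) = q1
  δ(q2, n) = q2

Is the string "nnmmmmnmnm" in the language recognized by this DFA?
Processing string "nnmmmmnmnm":
  q0 --n--> q2
  q2 --n--> q2
  q2 --m--> q1
  q1 --m--> q0
  q0 --m--> q0
  q0 --m--> q0
  q0 --n--> q2
  q2 --m--> q1
  q1 --n--> q2
  q2 --m--> q1
Final state: q1
Accept states: {q1}
Yes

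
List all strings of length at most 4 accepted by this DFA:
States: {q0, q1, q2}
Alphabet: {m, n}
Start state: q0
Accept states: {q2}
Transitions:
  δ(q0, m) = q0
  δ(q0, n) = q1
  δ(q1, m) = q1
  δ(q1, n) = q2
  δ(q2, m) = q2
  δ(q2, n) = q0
nn, mnn, nmn, nnm, mmnn, mnmn, mnnm, nmmn, nmnm, nnmm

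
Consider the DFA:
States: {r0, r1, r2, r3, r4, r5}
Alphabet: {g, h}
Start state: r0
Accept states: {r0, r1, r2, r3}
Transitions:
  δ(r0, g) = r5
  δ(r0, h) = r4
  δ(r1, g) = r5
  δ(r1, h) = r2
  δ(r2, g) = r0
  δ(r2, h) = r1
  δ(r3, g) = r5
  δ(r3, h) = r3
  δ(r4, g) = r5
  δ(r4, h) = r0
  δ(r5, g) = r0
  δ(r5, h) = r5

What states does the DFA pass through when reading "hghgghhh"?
read 'h': r0 → r4
  read 'g': r4 → r5
  read 'h': r5 → r5
  read 'g': r5 → r0
  read 'g': r0 → r5
  read 'h': r5 → r5
  read 'h': r5 → r5
  read 'h': r5 → r5
r0 -> r4 -> r5 -> r5 -> r0 -> r5 -> r5 -> r5 -> r5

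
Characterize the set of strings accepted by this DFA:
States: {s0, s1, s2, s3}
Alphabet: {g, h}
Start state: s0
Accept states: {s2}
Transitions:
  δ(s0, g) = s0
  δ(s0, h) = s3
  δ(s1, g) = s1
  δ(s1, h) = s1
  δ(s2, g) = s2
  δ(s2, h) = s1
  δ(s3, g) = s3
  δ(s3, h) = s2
Testing a few strings:
  'ghg' → reject
  'h' → reject
  'gg' → reject
  'gh' → reject
State roles: s0=zero h's; s1=≥ three h's (dead); s2=two h's; s3=one h
All strings over {g,h} containing exactly two h's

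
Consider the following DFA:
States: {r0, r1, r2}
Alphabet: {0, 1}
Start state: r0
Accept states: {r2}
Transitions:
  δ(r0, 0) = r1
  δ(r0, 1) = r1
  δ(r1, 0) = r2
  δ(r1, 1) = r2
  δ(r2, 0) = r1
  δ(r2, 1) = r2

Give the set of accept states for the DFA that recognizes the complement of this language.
Complement accept states = All states \ Original accept states
= {r0, r1, r2} \ {r2}
{r0, r1}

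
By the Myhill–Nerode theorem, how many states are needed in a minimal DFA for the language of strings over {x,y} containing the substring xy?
By Myhill–Nerode, count the distinguishable equivalence classes: three classes — no x yet / x seen but no xy / xy seen.
3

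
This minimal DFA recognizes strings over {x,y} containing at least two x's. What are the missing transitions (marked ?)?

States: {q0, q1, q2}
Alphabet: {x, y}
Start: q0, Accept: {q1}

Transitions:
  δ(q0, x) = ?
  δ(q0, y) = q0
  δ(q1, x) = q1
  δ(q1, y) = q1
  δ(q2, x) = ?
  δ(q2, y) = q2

From the language and accept set, identify what each state tracks — q0: zero x's seen; q1: ≥ two x's seen; q2: one x seen.
Each missing δ(q, a) is the state matching the new tracked value after reading a.
δ(q0, x) = q2; δ(q2, x) = q1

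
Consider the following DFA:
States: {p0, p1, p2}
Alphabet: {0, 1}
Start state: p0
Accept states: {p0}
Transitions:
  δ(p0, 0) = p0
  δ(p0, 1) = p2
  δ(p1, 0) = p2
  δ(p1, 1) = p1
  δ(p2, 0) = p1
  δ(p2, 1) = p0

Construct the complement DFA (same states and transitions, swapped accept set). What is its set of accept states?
Complement accept states = All states \ Original accept states
= {p0, p1, p2} \ {p0}
{p1, p2}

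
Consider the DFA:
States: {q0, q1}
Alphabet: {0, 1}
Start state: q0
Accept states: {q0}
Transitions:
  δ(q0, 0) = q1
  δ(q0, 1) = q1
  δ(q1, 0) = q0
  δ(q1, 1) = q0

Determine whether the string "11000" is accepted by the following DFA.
Processing string "11000":
  q0 --1--> q1
  q1 --1--> q0
  q0 --0--> q1
  q1 --0--> q0
  q0 --0--> q1
Final state: q1
Accept states: {q0}
No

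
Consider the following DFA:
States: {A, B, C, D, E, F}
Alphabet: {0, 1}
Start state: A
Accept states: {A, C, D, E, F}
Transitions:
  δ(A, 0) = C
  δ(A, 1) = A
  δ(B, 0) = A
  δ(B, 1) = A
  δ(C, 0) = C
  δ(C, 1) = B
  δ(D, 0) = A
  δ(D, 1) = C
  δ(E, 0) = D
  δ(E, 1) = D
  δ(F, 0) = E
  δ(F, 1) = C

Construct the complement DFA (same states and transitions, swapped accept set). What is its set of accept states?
Complement accept states = All states \ Original accept states
= {A, B, C, D, E, F} \ {A, C, D, E, F}
{B}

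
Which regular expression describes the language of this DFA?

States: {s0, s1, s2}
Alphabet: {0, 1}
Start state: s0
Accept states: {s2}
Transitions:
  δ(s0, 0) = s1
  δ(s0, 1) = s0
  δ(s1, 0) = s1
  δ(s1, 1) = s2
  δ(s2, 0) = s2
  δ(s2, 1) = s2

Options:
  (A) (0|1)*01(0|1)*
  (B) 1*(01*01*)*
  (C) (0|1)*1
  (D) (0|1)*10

Check each option against the DFA on short strings; one disagreement eliminates an option:
  (A) (0|1)*01(0|1)*: agrees with the DFA on every string of length ≤ 6
  (B) 1*(01*01*)*: on ε the DFA stays in s0 and rejects (s0 ∉ Accept), but the regex matches it → eliminate
  (C) (0|1)*1: on '1' the DFA goes s0 → s0 and rejects (s0 ∉ Accept), but the regex matches it → eliminate
  (D) (0|1)*10: on '01' the DFA goes s0 → s1 → s2 and accepts (s2 ∈ Accept), but the regex does not match it → eliminate
Only (A) is consistent with the DFA.
(A) (0|1)*01(0|1)*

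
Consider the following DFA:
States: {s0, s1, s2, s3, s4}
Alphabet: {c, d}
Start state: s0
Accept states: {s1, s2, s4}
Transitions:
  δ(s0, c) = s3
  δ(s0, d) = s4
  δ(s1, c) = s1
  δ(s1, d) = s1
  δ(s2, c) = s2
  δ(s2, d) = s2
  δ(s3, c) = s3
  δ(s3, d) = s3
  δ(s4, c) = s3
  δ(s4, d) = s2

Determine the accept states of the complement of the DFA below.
Complement accept states = All states \ Original accept states
= {s0, s1, s2, s3, s4} \ {s1, s2, s4}
{s0, s3}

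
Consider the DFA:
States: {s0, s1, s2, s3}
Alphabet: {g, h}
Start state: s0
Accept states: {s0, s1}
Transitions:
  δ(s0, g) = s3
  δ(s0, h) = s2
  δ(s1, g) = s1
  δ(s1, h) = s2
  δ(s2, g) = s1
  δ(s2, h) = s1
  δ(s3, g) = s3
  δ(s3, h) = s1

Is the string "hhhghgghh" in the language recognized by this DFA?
Processing string "hhhghgghh":
  s0 --h--> s2
  s2 --h--> s1
  s1 --h--> s2
  s2 --g--> s1
  s1 --h--> s2
  s2 --g--> s1
  s1 --g--> s1
  s1 --h--> s2
  s2 --h--> s1
Final state: s1
Accept states: {s0, s1}
Yes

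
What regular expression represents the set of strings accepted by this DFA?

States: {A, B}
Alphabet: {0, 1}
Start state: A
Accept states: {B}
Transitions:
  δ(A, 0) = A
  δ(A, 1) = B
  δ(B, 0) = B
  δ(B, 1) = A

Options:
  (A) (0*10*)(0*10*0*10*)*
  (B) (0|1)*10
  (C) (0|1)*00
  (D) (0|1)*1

Check each option against the DFA on short strings; one disagreement eliminates an option:
  (A) (0*10*)(0*10*0*10*)*: agrees with the DFA on every string of length ≤ 6
  (B) (0|1)*10: on '1' the DFA goes A → B and accepts (B ∈ Accept), but the regex does not match it → eliminate
  (C) (0|1)*00: on '1' the DFA goes A → B and accepts (B ∈ Accept), but the regex does not match it → eliminate
  (D) (0|1)*1: on '10' the DFA goes A → B → B and accepts (B ∈ Accept), but the regex does not match it → eliminate
Only (A) is consistent with the DFA.
(A) (0*10*)(0*10*0*10*)*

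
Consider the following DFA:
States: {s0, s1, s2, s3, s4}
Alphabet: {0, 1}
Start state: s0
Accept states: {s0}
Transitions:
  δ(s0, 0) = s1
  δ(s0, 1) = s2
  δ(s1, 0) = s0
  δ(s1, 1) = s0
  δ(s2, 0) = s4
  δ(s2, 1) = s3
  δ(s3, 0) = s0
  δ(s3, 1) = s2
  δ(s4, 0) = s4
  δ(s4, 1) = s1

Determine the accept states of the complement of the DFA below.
Complement accept states = All states \ Original accept states
= {s0, s1, s2, s3, s4} \ {s0}
{s1, s2, s3, s4}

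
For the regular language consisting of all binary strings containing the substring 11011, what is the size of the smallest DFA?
By Myhill–Nerode, count the distinguishable equivalence classes: 6 classes — one per longest suffix of the input that is a prefix of '11011' (lengths 0 through 4), plus an absorbing 'already seen 11011' class.
6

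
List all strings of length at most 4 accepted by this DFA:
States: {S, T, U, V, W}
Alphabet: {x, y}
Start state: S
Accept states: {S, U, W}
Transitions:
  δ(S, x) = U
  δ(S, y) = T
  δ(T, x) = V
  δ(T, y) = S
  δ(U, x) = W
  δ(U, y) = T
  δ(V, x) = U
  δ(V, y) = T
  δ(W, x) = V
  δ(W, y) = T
ε, x, xx, yy, xyy, yxx, yyx, xxxx, xxyy, xyxx, xyyx, yxxx, yxyy, yyxx, yyyy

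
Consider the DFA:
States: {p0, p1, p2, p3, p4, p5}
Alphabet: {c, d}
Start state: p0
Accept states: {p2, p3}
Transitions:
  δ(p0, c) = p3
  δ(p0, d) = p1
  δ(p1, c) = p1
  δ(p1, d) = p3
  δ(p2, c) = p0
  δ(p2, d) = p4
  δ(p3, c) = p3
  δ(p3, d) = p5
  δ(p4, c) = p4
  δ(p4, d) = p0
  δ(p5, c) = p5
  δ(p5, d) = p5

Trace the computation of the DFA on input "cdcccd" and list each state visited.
read 'c': p0 → p3
  read 'd': p3 → p5
  read 'c': p5 → p5
  read 'c': p5 → p5
  read 'c': p5 → p5
  read 'd': p5 → p5
p0 -> p3 -> p5 -> p5 -> p5 -> p5 -> p5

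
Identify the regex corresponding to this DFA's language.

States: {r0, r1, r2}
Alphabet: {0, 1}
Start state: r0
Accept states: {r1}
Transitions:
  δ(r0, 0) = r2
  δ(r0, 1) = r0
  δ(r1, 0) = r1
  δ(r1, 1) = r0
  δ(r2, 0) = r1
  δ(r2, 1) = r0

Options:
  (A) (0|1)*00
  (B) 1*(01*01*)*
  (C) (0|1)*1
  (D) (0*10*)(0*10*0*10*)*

Check each option against the DFA on short strings; one disagreement eliminates an option:
  (A) (0|1)*00: agrees with the DFA on every string of length ≤ 6
  (B) 1*(01*01*)*: on ε the DFA stays in r0 and rejects (r0 ∉ Accept), but the regex matches it → eliminate
  (C) (0|1)*1: on '1' the DFA goes r0 → r0 and rejects (r0 ∉ Accept), but the regex matches it → eliminate
  (D) (0*10*)(0*10*0*10*)*: on '1' the DFA goes r0 → r0 and rejects (r0 ∉ Accept), but the regex matches it → eliminate
Only (A) is consistent with the DFA.
(A) (0|1)*00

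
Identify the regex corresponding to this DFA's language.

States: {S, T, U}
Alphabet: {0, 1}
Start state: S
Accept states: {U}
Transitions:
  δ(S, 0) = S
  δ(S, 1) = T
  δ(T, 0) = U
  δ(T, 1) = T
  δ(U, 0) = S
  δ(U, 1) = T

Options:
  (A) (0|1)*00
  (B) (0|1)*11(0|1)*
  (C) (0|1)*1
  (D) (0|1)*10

Check each option against the DFA on short strings; one disagreement eliminates an option:
  (A) (0|1)*00: on '00' the DFA goes S → S → S and rejects (S ∉ Accept), but the regex matches it → eliminate
  (B) (0|1)*11(0|1)*: on '10' the DFA goes S → T → U and accepts (U ∈ Accept), but the regex does not match it → eliminate
  (C) (0|1)*1: on '1' the DFA goes S → T and rejects (T ∉ Accept), but the regex matches it → eliminate
  (D) (0|1)*10: agrees with the DFA on every string of length ≤ 6
Only (D) is consistent with the DFA.
(D) (0|1)*10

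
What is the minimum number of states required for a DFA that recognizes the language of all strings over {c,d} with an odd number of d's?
By Myhill–Nerode, count the distinguishable equivalence classes: two classes — parity of the count of d's.
2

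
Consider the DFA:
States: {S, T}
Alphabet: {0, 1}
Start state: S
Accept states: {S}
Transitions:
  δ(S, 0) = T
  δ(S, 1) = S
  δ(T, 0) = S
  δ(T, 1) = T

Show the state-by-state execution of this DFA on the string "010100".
read '0': S → T
  read '1': T → T
  read '0': T → S
  read '1': S → S
  read '0': S → T
  read '0': T → S
S -> T -> T -> S -> S -> T -> S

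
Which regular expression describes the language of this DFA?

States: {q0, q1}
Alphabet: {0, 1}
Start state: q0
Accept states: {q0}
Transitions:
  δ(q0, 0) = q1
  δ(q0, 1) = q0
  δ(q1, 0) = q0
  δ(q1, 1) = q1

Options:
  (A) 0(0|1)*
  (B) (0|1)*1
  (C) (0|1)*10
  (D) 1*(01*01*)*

Check each option against the DFA on short strings; one disagreement eliminates an option:
  (A) 0(0|1)*: on ε the DFA stays in q0 and accepts (q0 ∈ Accept), but the regex does not match it → eliminate
  (B) (0|1)*1: on ε the DFA stays in q0 and accepts (q0 ∈ Accept), but the regex does not match it → eliminate
  (C) (0|1)*10: on ε the DFA stays in q0 and accepts (q0 ∈ Accept), but the regex does not match it → eliminate
  (D) 1*(01*01*)*: agrees with the DFA on every string of length ≤ 6
Only (D) is consistent with the DFA.
(D) 1*(01*01*)*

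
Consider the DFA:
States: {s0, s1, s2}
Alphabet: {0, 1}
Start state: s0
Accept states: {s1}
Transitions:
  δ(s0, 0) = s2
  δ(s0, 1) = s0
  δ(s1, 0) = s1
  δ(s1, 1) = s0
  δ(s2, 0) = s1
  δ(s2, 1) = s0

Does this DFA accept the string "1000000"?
Processing string "1000000":
  s0 --1--> s0
  s0 --0--> s2
  s2 --0--> s1
  s1 --0--> s1
  s1 --0--> s1
  s1 --0--> s1
  s1 --0--> s1
Final state: s1
Accept states: {s1}
Yes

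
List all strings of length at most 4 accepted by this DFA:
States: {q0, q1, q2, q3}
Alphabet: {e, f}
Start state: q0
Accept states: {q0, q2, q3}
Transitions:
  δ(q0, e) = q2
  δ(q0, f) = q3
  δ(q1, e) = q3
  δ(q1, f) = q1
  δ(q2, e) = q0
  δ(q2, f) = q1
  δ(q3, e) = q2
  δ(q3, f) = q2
ε, e, f, ee, fe, ff, eee, eef, efe, fee, ffe, eeee, eefe, eeff, efee, efef, effe, feee, feef, fefe, ffee, ffef, fffe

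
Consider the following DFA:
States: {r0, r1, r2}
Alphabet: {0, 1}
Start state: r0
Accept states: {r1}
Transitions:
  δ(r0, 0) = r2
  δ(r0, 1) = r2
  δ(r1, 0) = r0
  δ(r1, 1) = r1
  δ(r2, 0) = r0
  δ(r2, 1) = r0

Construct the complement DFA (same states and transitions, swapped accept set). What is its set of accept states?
Complement accept states = All states \ Original accept states
= {r0, r1, r2} \ {r1}
{r0, r2}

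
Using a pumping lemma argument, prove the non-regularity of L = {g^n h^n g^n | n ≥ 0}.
Assume L is regular with pumping length p. Idea: pumping the first g-block unbalances it against the other two.
Choose s = g^p h^p g^p ∈ L (|s| = 3p ≥ p). By the pumping lemma, s = xyz with |xy| ≤ p, |y| > 0, so y = g^k with k ≥ 1, inside the first g-block. Then xy²z = g^(p+k) h^p g^p. The first block has length p+k ≠ p, so the three block lengths are no longer equal and xy²z ∉ L.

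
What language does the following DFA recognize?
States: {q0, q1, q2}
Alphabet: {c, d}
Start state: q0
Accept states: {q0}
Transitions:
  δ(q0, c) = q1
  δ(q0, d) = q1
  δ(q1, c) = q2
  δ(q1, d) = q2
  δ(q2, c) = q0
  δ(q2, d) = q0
Testing a few strings:
  'dcdd' → reject
  'ccd' → accept
  'cc' → reject
  'cddd' → reject
State roles: q0=length ≡ 0 (mod 3); q1=length ≡ 1 (mod 3); q2=length ≡ 2 (mod 3)
All strings over {c,d} whose length is a multiple of 3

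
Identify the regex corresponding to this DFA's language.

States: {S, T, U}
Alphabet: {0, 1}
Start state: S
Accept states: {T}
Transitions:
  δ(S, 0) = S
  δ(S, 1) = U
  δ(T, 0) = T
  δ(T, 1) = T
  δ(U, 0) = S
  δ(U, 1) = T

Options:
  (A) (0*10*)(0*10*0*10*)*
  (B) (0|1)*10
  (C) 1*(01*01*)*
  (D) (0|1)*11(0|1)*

Check each option against the DFA on short strings; one disagreement eliminates an option:
  (A) (0*10*)(0*10*0*10*)*: on '1' the DFA goes S → U and rejects (U ∉ Accept), but the regex matches it → eliminate
  (B) (0|1)*10: on '10' the DFA goes S → U → S and rejects (S ∉ Accept), but the regex matches it → eliminate
  (C) 1*(01*01*)*: on ε the DFA stays in S and rejects (S ∉ Accept), but the regex matches it → eliminate
  (D) (0|1)*11(0|1)*: agrees with the DFA on every string of length ≤ 6
Only (D) is consistent with the DFA.
(D) (0|1)*11(0|1)*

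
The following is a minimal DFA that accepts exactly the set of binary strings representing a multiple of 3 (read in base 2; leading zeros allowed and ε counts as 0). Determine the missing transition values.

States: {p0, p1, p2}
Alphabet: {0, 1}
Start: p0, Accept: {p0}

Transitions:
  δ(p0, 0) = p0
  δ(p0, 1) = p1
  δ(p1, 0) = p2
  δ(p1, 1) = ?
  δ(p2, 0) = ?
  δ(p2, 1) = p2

From the language and accept set, identify what each state tracks — p0: value ≡ 0 (mod 3); p1: value ≡ 1 (mod 3); p2: value ≡ 2 (mod 3).
Each missing δ(q, a) is the state matching the new tracked value after reading a.
δ(p1, 1) = p0; δ(p2, 0) = p1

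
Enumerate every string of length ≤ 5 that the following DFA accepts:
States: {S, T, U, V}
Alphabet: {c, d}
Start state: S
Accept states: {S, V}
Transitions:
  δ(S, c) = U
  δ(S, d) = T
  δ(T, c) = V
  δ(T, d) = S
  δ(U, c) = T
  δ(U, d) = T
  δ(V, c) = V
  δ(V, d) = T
ε, dc, dd, ccc, ccd, cdc, cdd, dcc, cccc, cdcc, dccc, dcdc, dcdd, dddc, dddd, ccccc, cccdc, cccdd, ccddc, ccddd, cdccc, cdcdc, cdcdd, cdddc, cdddd, dcccc, dccdc, dccdd, dcdcc, ddccc, ddccd, ddcdc, ddcdd, dddcc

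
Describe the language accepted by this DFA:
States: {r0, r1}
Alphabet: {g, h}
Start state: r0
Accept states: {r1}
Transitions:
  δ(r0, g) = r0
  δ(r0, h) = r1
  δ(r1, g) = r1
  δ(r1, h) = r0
Testing a few strings:
  'hh' → reject
  'gg' → reject
  'h' → accept
  'hgh' → reject
State roles: r0=even number of h's so far; r1=odd number of h's so far
All strings over {g,h} with an odd number of h's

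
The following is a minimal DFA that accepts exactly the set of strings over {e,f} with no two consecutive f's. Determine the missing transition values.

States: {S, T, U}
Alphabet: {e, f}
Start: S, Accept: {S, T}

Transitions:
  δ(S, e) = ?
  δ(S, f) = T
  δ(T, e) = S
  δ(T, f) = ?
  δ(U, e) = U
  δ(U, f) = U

From the language and accept set, identify what each state tracks — S: last symbol not f (ok); T: last symbol f (ok); U: saw ff (dead).
Each missing δ(q, a) is the state matching the new tracked value after reading a.
δ(S, e) = S; δ(T, f) = U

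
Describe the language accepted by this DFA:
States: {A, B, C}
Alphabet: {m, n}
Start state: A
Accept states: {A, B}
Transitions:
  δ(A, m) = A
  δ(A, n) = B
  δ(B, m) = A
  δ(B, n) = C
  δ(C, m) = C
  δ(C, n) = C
Testing a few strings:
  'nmnn' → reject
  'nmm' → accept
  'nnmm' → reject
  'mnn' → reject
State roles: A=last symbol not n (ok); B=last symbol n (ok); C=saw nn (dead)
All strings over {m,n} with no two consecutive n's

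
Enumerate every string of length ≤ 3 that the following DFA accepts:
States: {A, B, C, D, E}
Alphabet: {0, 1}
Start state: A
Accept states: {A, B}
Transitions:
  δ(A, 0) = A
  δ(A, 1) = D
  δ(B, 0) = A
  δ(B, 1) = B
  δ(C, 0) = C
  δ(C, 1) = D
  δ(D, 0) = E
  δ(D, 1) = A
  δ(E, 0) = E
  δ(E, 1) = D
ε, 0, 00, 11, 000, 011, 110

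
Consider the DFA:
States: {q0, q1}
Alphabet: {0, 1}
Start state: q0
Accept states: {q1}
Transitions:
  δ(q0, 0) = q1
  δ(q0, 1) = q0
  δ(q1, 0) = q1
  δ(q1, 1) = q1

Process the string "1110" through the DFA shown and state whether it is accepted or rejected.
Processing string "1110":
  q0 --1--> q0
  q0 --1--> q0
  q0 --1--> q0
  q0 --0--> q1
Final state: q1
Accept states: {q1}
Yes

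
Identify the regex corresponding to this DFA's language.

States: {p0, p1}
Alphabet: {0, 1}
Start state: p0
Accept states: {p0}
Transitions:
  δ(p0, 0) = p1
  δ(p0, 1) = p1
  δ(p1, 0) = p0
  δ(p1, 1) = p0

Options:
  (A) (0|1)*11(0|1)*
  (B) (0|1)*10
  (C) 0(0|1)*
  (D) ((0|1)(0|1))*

Check each option against the DFA on short strings; one disagreement eliminates an option:
  (A) (0|1)*11(0|1)*: on ε the DFA stays in p0 and accepts (p0 ∈ Accept), but the regex does not match it → eliminate
  (B) (0|1)*10: on ε the DFA stays in p0 and accepts (p0 ∈ Accept), but the regex does not match it → eliminate
  (C) 0(0|1)*: on ε the DFA stays in p0 and accepts (p0 ∈ Accept), but the regex does not match it → eliminate
  (D) ((0|1)(0|1))*: agrees with the DFA on every string of length ≤ 6
Only (D) is consistent with the DFA.
(D) ((0|1)(0|1))*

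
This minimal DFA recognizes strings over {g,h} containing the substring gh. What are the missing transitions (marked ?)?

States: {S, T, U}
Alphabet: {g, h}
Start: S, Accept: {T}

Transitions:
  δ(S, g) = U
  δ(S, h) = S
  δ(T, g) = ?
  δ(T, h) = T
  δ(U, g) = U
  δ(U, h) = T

From the language and accept set, identify what each state tracks — S: no g seen yet; T: substring gh seen; U: seen a g, waiting for h.
Each missing δ(q, a) is the state matching the new tracked value after reading a.
δ(T, g) = T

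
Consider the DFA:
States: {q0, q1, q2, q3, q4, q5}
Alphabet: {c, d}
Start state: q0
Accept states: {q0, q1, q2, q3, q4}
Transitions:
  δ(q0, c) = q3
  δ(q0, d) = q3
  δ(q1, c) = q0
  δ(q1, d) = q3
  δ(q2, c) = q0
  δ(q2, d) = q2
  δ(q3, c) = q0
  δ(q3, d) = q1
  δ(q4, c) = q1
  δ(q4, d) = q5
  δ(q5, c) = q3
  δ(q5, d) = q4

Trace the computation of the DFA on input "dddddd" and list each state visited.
read 'd': q0 → q3
  read 'd': q3 → q1
  read 'd': q1 → q3
  read 'd': q3 → q1
  read 'd': q1 → q3
  read 'd': q3 → q1
q0 -> q3 -> q1 -> q3 -> q1 -> q3 -> q1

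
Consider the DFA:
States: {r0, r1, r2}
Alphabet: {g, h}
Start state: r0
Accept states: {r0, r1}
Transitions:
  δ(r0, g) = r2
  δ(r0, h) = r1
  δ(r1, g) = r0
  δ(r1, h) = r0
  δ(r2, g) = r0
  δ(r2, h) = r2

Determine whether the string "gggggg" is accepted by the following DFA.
Processing string "gggggg":
  r0 --g--> r2
  r2 --g--> r0
  r0 --g--> r2
  r2 --g--> r0
  r0 --g--> r2
  r2 --g--> r0
Final state: r0
Accept states: {r0, r1}
Yes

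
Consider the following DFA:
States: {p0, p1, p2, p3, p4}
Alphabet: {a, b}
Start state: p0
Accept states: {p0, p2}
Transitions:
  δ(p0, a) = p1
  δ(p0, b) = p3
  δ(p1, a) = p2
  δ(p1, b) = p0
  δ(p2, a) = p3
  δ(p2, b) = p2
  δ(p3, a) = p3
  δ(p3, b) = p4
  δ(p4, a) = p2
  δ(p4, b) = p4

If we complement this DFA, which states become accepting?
Complement accept states = All states \ Original accept states
= {p0, p1, p2, p3, p4} \ {p0, p2}
{p1, p3, p4}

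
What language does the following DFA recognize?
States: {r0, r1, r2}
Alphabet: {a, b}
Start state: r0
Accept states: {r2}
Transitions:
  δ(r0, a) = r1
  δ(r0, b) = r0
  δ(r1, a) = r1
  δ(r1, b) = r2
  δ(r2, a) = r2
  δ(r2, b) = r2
Testing a few strings:
  'ab' → accept
  'bb' → reject
  'aba' → accept
  'baba' → accept
State roles: r0=no a seen yet; r1=seen a a, waiting for b; r2=substring ab seen
All strings over {a,b} containing the substring ab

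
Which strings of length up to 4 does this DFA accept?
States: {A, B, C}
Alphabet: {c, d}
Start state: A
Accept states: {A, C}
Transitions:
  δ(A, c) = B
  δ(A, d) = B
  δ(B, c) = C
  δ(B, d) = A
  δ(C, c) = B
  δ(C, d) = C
ε, cc, cd, dc, dd, ccd, dcd, cccc, cccd, ccdd, cdcc, cdcd, cddc, cddd, dccc, dccd, dcdd, ddcc, ddcd, dddc, dddd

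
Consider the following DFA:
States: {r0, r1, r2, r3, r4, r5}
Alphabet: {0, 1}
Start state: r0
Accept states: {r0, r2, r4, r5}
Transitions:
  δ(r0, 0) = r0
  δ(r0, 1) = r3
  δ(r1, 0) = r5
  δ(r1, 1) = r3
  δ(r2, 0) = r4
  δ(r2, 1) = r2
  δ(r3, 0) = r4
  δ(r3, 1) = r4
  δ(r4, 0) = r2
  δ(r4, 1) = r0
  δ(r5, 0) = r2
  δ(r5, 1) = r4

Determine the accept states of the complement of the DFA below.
Complement accept states = All states \ Original accept states
= {r0, r1, r2, r3, r4, r5} \ {r0, r2, r4, r5}
{r1, r3}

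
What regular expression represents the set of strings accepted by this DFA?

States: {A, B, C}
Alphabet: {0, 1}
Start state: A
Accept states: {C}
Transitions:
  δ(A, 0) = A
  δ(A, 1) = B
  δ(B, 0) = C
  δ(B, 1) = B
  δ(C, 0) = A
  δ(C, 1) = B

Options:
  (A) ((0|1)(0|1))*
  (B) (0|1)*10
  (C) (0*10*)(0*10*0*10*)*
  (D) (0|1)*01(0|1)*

Check each option against the DFA on short strings; one disagreement eliminates an option:
  (A) ((0|1)(0|1))*: on ε the DFA stays in A and rejects (A ∉ Accept), but the regex matches it → eliminate
  (B) (0|1)*10: agrees with the DFA on every string of length ≤ 6
  (C) (0*10*)(0*10*0*10*)*: on '1' the DFA goes A → B and rejects (B ∉ Accept), but the regex matches it → eliminate
  (D) (0|1)*01(0|1)*: on '01' the DFA goes A → A → B and rejects (B ∉ Accept), but the regex matches it → eliminate
Only (B) is consistent with the DFA.
(B) (0|1)*10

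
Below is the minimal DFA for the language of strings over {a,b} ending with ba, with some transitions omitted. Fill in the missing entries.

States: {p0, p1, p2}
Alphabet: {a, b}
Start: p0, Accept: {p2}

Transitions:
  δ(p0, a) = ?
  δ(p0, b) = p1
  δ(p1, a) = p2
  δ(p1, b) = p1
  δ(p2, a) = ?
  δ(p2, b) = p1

From the language and accept set, identify what each state tracks — p0: no suffix match; p1: one trailing b; p2: suffix is ba.
Each missing δ(q, a) is the state matching the new tracked value after reading a.
δ(p0, a) = p0; δ(p2, a) = p0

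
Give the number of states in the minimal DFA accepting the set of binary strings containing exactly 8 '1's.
By Myhill–Nerode, count the distinguishable equivalence classes: 10 classes — having seen 0, 1, …, 8, or >8 copies of '1'; the count-8 class is the only accepting one and >8 is dead.
10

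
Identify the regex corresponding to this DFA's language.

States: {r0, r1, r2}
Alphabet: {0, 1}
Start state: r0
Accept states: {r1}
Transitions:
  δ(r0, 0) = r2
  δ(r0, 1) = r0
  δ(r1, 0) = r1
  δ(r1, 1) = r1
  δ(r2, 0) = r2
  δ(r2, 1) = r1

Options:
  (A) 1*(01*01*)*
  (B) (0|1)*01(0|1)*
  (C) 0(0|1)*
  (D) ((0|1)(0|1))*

Check each option against the DFA on short strings; one disagreement eliminates an option:
  (A) 1*(01*01*)*: on ε the DFA stays in r0 and rejects (r0 ∉ Accept), but the regex matches it → eliminate
  (B) (0|1)*01(0|1)*: agrees with the DFA on every string of length ≤ 6
  (C) 0(0|1)*: on '0' the DFA goes r0 → r2 and rejects (r2 ∉ Accept), but the regex matches it → eliminate
  (D) ((0|1)(0|1))*: on ε the DFA stays in r0 and rejects (r0 ∉ Accept), but the regex matches it → eliminate
Only (B) is consistent with the DFA.
(B) (0|1)*01(0|1)*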